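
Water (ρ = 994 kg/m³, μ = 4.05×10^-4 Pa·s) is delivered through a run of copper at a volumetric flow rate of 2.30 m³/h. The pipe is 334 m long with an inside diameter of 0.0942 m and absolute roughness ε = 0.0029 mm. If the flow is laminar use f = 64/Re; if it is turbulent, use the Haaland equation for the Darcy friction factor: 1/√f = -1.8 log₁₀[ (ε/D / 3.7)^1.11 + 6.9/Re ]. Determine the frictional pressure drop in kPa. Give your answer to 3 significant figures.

Q = 2.30 m³/h = 2.30/3600 = 0.0006389 m³/s.
Cross-sectional area A = πD²/4 = π(0.0942)²/4 = 0.006969 m²; mean velocity V = Q/A = 0.0006389/0.006969 = 0.09167 m/s.
Reynolds number Re = ρVD/μ = 994 · 0.09167 · 0.0942 / 0.000405 = 2.119e+04.
Re > 4000 → turbulent. Relative roughness ε/D = 2.9e-06/0.0942 = 3.08e-05. Haaland: 1/√f = -1.8 log₁₀[(3.08e-05/3.7)^1.11 + 6.9/2.119e+04] = -1.8 log₁₀[2.3e-06 + 0.000326] = 6.272, so f = 0.02542.
Darcy-Weisbach: ΔP = f(L/D)(ρV²/2) = 0.02542·(334/0.0942)·(994·0.09167²/2) = 0.02542·3546·4.177 = 376.5 Pa.
ΔP = 376.5 Pa = 0.376 kPa.

ΔP ≈ 0.376 kPa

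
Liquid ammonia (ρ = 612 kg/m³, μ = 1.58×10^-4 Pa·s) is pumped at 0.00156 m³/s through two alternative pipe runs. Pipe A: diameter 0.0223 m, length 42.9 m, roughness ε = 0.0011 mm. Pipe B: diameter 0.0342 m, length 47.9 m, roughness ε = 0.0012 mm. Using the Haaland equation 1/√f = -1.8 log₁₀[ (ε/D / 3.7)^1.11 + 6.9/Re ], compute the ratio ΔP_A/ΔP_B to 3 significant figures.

ΔP_A/ΔP_B ≈ 7.13

Pipe A: V = Q/A = 0.00156/0.0003906 = 3.994 m/s; Re = 3.45e+05; ε/D = 4.93e-05; Haaland → f = 0.01445; ΔP_A = f(L/D)(ρV²/2) = 1.357e+05 Pa.
Pipe B: V = Q/A = 0.00156/0.0009186 = 1.698 m/s; Re = 2.25e+05; ε/D = 3.51e-05; Haaland → f = 0.0154; ΔP_B = f(L/D)(ρV²/2) = 1.903e+04 Pa.
ΔP_A/ΔP_B = 1.357e+05/1.903e+04 = 7.13.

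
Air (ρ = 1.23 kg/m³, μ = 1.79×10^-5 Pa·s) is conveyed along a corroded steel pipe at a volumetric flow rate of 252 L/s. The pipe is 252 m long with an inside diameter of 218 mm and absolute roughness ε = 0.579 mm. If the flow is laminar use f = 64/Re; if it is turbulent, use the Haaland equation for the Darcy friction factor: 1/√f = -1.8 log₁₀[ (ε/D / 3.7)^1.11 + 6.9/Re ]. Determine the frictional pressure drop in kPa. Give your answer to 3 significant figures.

Q = 252 L/s = 252/1000 = 0.252 m³/s.
Cross-sectional area A = πD²/4 = π(0.218)²/4 = 0.03733 m²; mean velocity V = Q/A = 0.252/0.03733 = 6.751 m/s.
Reynolds number Re = ρVD/μ = 1.23 · 6.751 · 0.218 / 1.79e-05 = 1.011e+05.
Re > 4000 → turbulent. Relative roughness ε/D = 0.000579/0.218 = 0.00266. Haaland: 1/√f = -1.8 log₁₀[(0.00266/3.7)^1.11 + 6.9/1.011e+05] = -1.8 log₁₀[0.000324 + 6.82e-05] = 6.132, so f = 0.02659.
Darcy-Weisbach: ΔP = f(L/D)(ρV²/2) = 0.02659·(252/0.218)·(1.23·6.751²/2) = 0.02659·1156·28.03 = 861.8 Pa.
ΔP = 861.8 Pa = 0.862 kPa.

ΔP ≈ 0.862 kPa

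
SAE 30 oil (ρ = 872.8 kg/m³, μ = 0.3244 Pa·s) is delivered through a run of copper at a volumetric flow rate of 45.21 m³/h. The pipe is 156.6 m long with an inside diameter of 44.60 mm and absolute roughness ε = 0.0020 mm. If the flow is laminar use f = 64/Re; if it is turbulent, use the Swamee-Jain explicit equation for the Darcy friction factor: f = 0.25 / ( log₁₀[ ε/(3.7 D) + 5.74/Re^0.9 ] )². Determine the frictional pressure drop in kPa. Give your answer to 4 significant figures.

ΔP ≈ 6569 kPa

Q = 45.21 m³/h = 45.21/3600 = 0.01256 m³/s.
Cross-sectional area A = πD²/4 = π(0.0446)²/4 = 0.001562 m²; mean velocity V = Q/A = 0.01256/0.001562 = 8.038 m/s.
Reynolds number Re = ρVD/μ = 872.8 · 8.038 · 0.0446 / 0.324 = 964.6.
Re < 2300 → laminar flow, so f = 64/Re = 64/964.6 = 0.06635 (the turbulent correlation is not needed).
Darcy-Weisbach: ΔP = f(L/D)(ρV²/2) = 0.06635·(156.6/0.0446)·(872.8·8.038²/2) = 0.06635·3511·2.82e+04 = 6.569e+06 Pa.
ΔP = 6.569e+06 Pa = 6569 kPa.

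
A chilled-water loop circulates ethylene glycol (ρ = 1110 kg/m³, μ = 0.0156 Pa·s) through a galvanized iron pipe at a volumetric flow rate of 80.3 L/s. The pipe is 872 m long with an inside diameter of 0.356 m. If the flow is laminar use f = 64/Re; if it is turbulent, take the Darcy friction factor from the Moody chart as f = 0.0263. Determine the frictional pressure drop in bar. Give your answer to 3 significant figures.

ΔP ≈ 0.233 bar

Q = 80.3 L/s = 80.3/1000 = 0.0803 m³/s.
Cross-sectional area A = πD²/4 = π(0.356)²/4 = 0.09954 m²; mean velocity V = Q/A = 0.0803/0.09954 = 0.8067 m/s.
Reynolds number Re = ρVD/μ = 1110 · 0.8067 · 0.356 / 0.0156 = 2.043e+04.
Re > 4000 → turbulent; use the Moody-chart value f = 0.0263.
Darcy-Weisbach: ΔP = f(L/D)(ρV²/2) = 0.0263·(872/0.356)·(1110·0.8067²/2) = 0.0263·2449·361.2 = 2.327e+04 Pa.
ΔP = 2.327e+04 Pa = 0.233 bar.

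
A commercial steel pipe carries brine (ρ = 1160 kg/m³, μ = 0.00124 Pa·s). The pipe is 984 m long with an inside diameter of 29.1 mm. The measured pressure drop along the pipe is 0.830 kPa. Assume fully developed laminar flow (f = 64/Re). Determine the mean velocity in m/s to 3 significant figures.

For laminar flow, f = 64/Re with Re = ρVD/μ, so Darcy-Weisbach reduces to ΔP = 32μLV/D². Solving for V: V = ΔP·D²/(32μL) = 830·(0.0291)²/(32·0.00124·984) = 0.018 m/s.
Check: Re = ρVD/μ = 1160·0.018·0.0291/0.00124 = 490 < 2300, so the laminar assumption holds.

V ≈ 0.0180 m/s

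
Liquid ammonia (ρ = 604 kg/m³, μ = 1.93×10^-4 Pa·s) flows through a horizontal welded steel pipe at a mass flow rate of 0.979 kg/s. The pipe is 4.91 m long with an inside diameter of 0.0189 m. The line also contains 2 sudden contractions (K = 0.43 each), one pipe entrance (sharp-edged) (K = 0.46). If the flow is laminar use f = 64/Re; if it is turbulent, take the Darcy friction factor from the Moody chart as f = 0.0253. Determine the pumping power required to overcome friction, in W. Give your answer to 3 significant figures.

A = πD²/4 = π(0.0189)²/4 = 0.0002806 m²; mean velocity V = ṁ/(ρA) = 0.979/(604 · 0.0002806) = 5.777 m/s.
Reynolds number Re = ρVD/μ = 604 · 5.777 · 0.0189 / 0.000193 = 3.417e+05.
Re > 4000 → turbulent; use the Moody-chart value f = 0.0253.
Total minor-loss coefficient ΣK = 2·0.43 + 1·0.46 = 1.32.
ΔP = [f·L/D + ΣK]·(ρV²/2) = [0.0253·4.91/0.0189 + 1.32]·(604·5.777²/2) = [6.573 + 1.32]·1.008e+04 = 7.956e+04 Pa.
Q = ṁ/ρ = 0.979/604 = 0.001621 m³/s.
Pumping power P = QΔP = 0.001621·7.956e+04 = 129.0 W = 129 W.

P ≈ 129 W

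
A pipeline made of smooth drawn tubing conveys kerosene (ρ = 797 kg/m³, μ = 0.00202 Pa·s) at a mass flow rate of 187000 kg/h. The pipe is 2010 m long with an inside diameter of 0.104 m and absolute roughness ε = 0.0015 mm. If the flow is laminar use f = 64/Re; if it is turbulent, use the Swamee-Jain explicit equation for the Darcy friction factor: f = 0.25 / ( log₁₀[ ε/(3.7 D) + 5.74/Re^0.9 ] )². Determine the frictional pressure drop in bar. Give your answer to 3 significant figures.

ΔP ≈ 65.4 bar

ṁ = 187000 kg/h = 187000/3600 = 51.94 kg/s.
A = πD²/4 = π(0.104)²/4 = 0.008495 m²; mean velocity V = ṁ/(ρA) = 51.94/(797 · 0.008495) = 7.672 m/s.
Reynolds number Re = ρVD/μ = 797 · 7.672 · 0.104 / 0.00202 = 3.148e+05.
Re > 4000 → turbulent. Relative roughness ε/D = 1.5e-06/0.104 = 1.44e-05. Swamee-Jain: f = 0.25/(log₁₀[1.44e-05/3.7 + 5.74/3.148e+05^0.9])² = 0.25/(log₁₀[3.9e-06 + 6.47e-05])² = 0.25/(-4.164)² = 0.01442.
Darcy-Weisbach: ΔP = f(L/D)(ρV²/2) = 0.01442·(2010/0.104)·(797·7.672²/2) = 0.01442·1.933e+04·2.346e+04 = 6.537e+06 Pa.
ΔP = 6.537e+06 Pa = 65.4 bar.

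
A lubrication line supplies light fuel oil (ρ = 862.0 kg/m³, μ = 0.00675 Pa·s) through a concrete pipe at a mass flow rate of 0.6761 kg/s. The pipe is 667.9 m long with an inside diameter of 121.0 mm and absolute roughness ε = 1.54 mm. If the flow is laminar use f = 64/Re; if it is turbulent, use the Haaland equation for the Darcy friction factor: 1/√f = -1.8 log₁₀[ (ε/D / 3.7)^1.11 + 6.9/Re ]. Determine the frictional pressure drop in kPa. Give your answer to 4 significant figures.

A = πD²/4 = π(0.121)²/4 = 0.0115 m²; mean velocity V = ṁ/(ρA) = 0.6761/(862 · 0.0115) = 0.06821 m/s.
Reynolds number Re = ρVD/μ = 862 · 0.06821 · 0.121 / 0.00675 = 1054.
Re < 2300 → laminar flow, so f = 64/Re = 64/1054 = 0.06072 (the turbulent correlation is not needed).
Darcy-Weisbach: ΔP = f(L/D)(ρV²/2) = 0.06072·(667.9/0.121)·(862·0.06821²/2) = 0.06072·5520·2.005 = 672.1 Pa.
ΔP = 672.1 Pa = 0.6721 kPa.

ΔP ≈ 0.6721 kPa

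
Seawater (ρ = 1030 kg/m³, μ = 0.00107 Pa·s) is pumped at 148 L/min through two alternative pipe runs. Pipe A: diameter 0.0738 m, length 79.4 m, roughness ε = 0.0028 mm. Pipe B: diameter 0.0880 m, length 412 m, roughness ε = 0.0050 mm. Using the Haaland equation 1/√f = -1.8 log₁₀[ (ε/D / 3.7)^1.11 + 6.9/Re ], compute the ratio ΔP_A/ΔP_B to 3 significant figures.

ΔP_A/ΔP_B ≈ 0.445

Pipe A: V = Q/A = 0.002467/0.004278 = 0.5766 m/s; Re = 4.097e+04; ε/D = 3.79e-05; Haaland → f = 0.02176; ΔP_A = f(L/D)(ρV²/2) = 4009 Pa.
Pipe B: V = Q/A = 0.002467/0.006082 = 0.4056 m/s; Re = 3.436e+04; ε/D = 5.68e-05; Haaland → f = 0.0227; ΔP_B = f(L/D)(ρV²/2) = 9002 Pa.
ΔP_A/ΔP_B = 4009/9002 = 0.445.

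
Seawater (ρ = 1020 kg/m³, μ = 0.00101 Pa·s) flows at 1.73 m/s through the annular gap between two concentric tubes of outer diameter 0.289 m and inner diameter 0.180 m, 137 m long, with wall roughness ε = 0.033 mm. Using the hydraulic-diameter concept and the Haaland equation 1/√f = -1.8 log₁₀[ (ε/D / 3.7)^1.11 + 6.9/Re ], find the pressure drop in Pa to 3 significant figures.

Hydraulic diameter D_h = 4A/P = D_o - D_i = 0.289 - 0.18 = 0.109 m.
Re = ρVD_h/μ = 1020·1.73·0.109/0.00101 = 1.904e+05.
ε/D_h = 3.3e-05/0.109 = 0.000303; Haaland gives 1/√f = -1.8 log₁₀[2.91e-05+3.62e-05] = 7.533, so f = 0.01762.
ΔP = f(L/D_h)(ρV²/2) = 0.01762·137/0.109·1526 = 3.381e+04 Pa.

ΔP ≈ 33800 Pa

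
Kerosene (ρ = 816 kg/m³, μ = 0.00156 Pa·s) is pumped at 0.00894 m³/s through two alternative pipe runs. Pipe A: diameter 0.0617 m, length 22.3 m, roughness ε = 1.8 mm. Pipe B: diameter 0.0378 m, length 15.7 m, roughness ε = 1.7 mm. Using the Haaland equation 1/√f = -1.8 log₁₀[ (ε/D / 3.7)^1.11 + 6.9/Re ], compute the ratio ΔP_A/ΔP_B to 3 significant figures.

ΔP_A/ΔP_B ≈ 0.102

Pipe A: V = Q/A = 0.00894/0.00299 = 2.99 m/s; Re = 9.65e+04; ε/D = 0.0292; Haaland → f = 0.05695; ΔP_A = f(L/D)(ρV²/2) = 7.509e+04 Pa.
Pipe B: V = Q/A = 0.00894/0.001122 = 7.966 m/s; Re = 1.575e+05; ε/D = 0.045; Haaland → f = 0.06845; ΔP_B = f(L/D)(ρV²/2) = 7.362e+05 Pa.
ΔP_A/ΔP_B = 7.509e+04/7.362e+05 = 0.102.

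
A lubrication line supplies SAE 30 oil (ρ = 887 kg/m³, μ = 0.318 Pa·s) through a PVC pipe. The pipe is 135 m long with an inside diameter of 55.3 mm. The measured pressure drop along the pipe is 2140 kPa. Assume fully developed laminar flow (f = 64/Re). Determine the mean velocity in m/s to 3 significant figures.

For laminar flow, f = 64/Re with Re = ρVD/μ, so Darcy-Weisbach reduces to ΔP = 32μLV/D². Solving for V: V = ΔP·D²/(32μL) = 2.14e+06·(0.0553)²/(32·0.318·135) = 4.764 m/s.
Check: Re = ρVD/μ = 887·4.764·0.0553/0.318 = 734.8 < 2300, so the laminar assumption holds.

V ≈ 4.76 m/s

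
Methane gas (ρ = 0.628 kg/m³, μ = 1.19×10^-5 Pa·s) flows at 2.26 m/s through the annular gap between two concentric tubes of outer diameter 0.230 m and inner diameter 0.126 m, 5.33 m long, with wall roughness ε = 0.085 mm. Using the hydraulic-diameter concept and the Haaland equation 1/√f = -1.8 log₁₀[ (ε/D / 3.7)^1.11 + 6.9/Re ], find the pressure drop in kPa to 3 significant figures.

Hydraulic diameter D_h = 4A/P = D_o - D_i = 0.23 - 0.126 = 0.104 m.
Re = ρVD_h/μ = 0.628·2.26·0.104/1.19e-05 = 1.24e+04.
ε/D_h = 8.5e-05/0.104 = 0.000817; Haaland gives 1/√f = -1.8 log₁₀[8.75e-05+0.000556] = 5.744, so f = 0.03031.
ΔP = f(L/D_h)(ρV²/2) = 0.03031·5.33/0.104·1.604 = 2.491 Pa.
ΔP = 0.00249 kPa.

ΔP ≈ 0.00249 kPa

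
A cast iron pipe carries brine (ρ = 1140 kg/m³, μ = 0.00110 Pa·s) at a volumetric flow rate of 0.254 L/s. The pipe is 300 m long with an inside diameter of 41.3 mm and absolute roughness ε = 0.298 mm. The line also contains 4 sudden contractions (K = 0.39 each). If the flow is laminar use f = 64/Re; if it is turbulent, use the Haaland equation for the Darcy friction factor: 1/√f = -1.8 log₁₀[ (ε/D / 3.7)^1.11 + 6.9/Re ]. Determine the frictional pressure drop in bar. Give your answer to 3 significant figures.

ΔP ≈ 0.0616 bar

Q = 0.254 L/s = 0.254/1000 = 0.000254 m³/s.
Cross-sectional area A = πD²/4 = π(0.0413)²/4 = 0.00134 m²; mean velocity V = Q/A = 0.000254/0.00134 = 0.1896 m/s.
Reynolds number Re = ρVD/μ = 1140 · 0.1896 · 0.0413 / 0.0011 = 8115.
Re > 4000 → turbulent. Relative roughness ε/D = 0.000298/0.0413 = 0.00722. Haaland: 1/√f = -1.8 log₁₀[(0.00722/3.7)^1.11 + 6.9/8115] = -1.8 log₁₀[0.000982 + 0.00085] = 4.927, so f = 0.0412.
Total minor-loss coefficient ΣK = 4·0.39 = 1.56.
ΔP = [f·L/D + ΣK]·(ρV²/2) = [0.0412·300/0.0413 + 1.56]·(1140·0.1896²/2) = [299.3 + 1.56]·20.49 = 6164 Pa.
ΔP = 6164 Pa = 0.0616 bar.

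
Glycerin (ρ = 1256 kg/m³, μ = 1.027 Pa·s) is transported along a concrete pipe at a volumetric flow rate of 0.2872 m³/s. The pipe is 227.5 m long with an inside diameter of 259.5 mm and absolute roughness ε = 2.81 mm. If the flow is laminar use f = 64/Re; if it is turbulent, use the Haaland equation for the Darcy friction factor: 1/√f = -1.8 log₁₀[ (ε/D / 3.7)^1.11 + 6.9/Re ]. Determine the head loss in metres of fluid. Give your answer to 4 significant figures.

h_f ≈ 48.93 m

Cross-sectional area A = πD²/4 = π(0.2595)²/4 = 0.05289 m²; mean velocity V = Q/A = 0.2872/0.05289 = 5.43 m/s.
Reynolds number Re = ρVD/μ = 1256 · 5.43 · 0.2595 / 1.03 = 1723.
Re < 2300 → laminar flow, so f = 64/Re = 64/1723 = 0.03714 (the turbulent correlation is not needed).
Darcy-Weisbach: ΔP = f(L/D)(ρV²/2) = 0.03714·(227.5/0.2595)·(1256·5.43²/2) = 0.03714·876.7·1.852e+04 = 6.029e+05 Pa.
Head loss h_f = ΔP/(ρg) = 6.029e+05/(1256·9.81) = 48.93 m.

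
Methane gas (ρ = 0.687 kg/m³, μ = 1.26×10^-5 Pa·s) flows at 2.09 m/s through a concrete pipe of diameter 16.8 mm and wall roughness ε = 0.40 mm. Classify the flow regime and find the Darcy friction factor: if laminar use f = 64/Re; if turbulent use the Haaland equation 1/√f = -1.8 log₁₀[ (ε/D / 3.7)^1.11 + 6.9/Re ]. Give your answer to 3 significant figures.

f ≈ 0.0334

Re = ρVD/μ = 0.687·2.09·0.0168/1.26e-05 = 1914.
Re < 2300 → laminar, so f = 64/Re = 0.03343 (roughness is irrelevant in laminar flow).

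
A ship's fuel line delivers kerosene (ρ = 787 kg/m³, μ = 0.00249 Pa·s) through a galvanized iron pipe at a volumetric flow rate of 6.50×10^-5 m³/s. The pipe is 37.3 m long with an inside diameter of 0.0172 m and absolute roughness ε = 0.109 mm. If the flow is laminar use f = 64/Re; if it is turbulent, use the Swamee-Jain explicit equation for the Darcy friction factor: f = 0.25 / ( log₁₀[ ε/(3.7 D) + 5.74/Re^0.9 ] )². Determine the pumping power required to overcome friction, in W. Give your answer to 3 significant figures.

Cross-sectional area A = πD²/4 = π(0.0172)²/4 = 0.0002324 m²; mean velocity V = Q/A = 6.5e-05/0.0002324 = 0.2797 m/s.
Reynolds number Re = ρVD/μ = 787 · 0.2797 · 0.0172 / 0.00249 = 1521.
Re < 2300 → laminar flow, so f = 64/Re = 64/1521 = 0.04208 (the turbulent correlation is not needed).
Darcy-Weisbach: ΔP = f(L/D)(ρV²/2) = 0.04208·(37.3/0.0172)·(787·0.2797²/2) = 0.04208·2169·30.79 = 2810 Pa.
Pumping power P = QΔP = 6.5e-05·2810 = 0.1827 W = 0.183 W.

P ≈ 0.183 W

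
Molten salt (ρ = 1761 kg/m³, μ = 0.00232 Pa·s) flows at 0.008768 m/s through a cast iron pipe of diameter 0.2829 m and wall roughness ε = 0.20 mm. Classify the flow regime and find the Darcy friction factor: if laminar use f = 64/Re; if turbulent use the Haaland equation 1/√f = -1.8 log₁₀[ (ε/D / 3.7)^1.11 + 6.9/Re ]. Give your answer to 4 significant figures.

Re = ρVD/μ = 1761·0.008768·0.2829/0.00232 = 1883.
Re < 2300 → laminar, so f = 64/Re = 0.03399 (roughness is irrelevant in laminar flow).

f ≈ 0.03399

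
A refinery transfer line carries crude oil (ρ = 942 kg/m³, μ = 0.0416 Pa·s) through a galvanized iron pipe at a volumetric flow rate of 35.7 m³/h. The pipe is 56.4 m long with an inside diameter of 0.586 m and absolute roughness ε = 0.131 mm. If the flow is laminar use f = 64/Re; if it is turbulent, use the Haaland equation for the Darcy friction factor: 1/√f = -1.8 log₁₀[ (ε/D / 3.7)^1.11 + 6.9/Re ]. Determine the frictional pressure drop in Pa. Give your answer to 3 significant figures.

Q = 35.7 m³/h = 35.7/3600 = 0.009917 m³/s.
Cross-sectional area A = πD²/4 = π(0.586)²/4 = 0.2697 m²; mean velocity V = Q/A = 0.009917/0.2697 = 0.03677 m/s.
Reynolds number Re = ρVD/μ = 942 · 0.03677 · 0.586 / 0.0416 = 487.9.
Re < 2300 → laminar flow, so f = 64/Re = 64/487.9 = 0.1312 (the turbulent correlation is not needed).
Darcy-Weisbach: ΔP = f(L/D)(ρV²/2) = 0.1312·(56.4/0.586)·(942·0.03677²/2) = 0.1312·96.25·0.6368 = 8.039 Pa.

ΔP ≈ 8.04 Pa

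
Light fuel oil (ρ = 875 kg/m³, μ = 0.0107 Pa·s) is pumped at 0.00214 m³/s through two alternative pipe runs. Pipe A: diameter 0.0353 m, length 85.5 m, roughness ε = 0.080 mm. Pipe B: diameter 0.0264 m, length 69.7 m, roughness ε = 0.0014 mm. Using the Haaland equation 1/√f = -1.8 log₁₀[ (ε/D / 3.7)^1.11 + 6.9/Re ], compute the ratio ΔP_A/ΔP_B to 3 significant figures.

Pipe A: V = Q/A = 0.00214/0.0009787 = 2.187 m/s; Re = 6312; ε/D = 0.00227; Haaland → f = 0.0376; ΔP_A = f(L/D)(ρV²/2) = 1.905e+05 Pa.
Pipe B: V = Q/A = 0.00214/0.0005474 = 3.909 m/s; Re = 8440; ε/D = 5.3e-05; Haaland → f = 0.03242; ΔP_B = f(L/D)(ρV²/2) = 5.724e+05 Pa.
ΔP_A/ΔP_B = 1.905e+05/5.724e+05 = 0.333.

ΔP_A/ΔP_B ≈ 0.333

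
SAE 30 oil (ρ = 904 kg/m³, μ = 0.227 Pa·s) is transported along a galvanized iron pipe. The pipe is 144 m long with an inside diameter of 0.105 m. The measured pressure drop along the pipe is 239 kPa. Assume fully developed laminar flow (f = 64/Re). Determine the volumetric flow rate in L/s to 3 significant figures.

For laminar flow, f = 64/Re with Re = ρVD/μ, so Darcy-Weisbach reduces to ΔP = 32μLV/D². Solving for V: V = ΔP·D²/(32μL) = 2.39e+05·(0.105)²/(32·0.227·144) = 2.519 m/s.
Check: Re = ρVD/μ = 904·2.519·0.105/0.227 = 1053 < 2300, so the laminar assumption holds.
Q = V·A = 2.519·(π/4·0.105²) = 0.02181 m³/s = 21.8 L/s.

Q ≈ 21.8 L/s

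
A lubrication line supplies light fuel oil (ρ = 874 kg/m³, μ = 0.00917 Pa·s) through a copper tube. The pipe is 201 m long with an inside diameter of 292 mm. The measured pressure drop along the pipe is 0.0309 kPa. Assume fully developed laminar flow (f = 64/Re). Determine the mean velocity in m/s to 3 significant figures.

V ≈ 0.0447 m/s

For laminar flow, f = 64/Re with Re = ρVD/μ, so Darcy-Weisbach reduces to ΔP = 32μLV/D². Solving for V: V = ΔP·D²/(32μL) = 30.9·(0.292)²/(32·0.00917·201) = 0.04467 m/s.
Check: Re = ρVD/μ = 874·0.04467·0.292/0.00917 = 1243 < 2300, so the laminar assumption holds.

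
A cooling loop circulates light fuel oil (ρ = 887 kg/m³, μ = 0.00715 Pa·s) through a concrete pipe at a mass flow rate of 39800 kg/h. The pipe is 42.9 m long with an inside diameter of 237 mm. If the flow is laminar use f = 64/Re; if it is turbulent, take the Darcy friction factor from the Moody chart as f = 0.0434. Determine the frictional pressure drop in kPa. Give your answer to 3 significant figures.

ΔP ≈ 0.278 kPa

ṁ = 39800 kg/h = 39800/3600 = 11.06 kg/s.
A = πD²/4 = π(0.237)²/4 = 0.04412 m²; mean velocity V = ṁ/(ρA) = 11.06/(887 · 0.04412) = 0.2825 m/s.
Reynolds number Re = ρVD/μ = 887 · 0.2825 · 0.237 / 0.00715 = 8307.
Re > 4000 → turbulent; use the Moody-chart value f = 0.0434.
Darcy-Weisbach: ΔP = f(L/D)(ρV²/2) = 0.0434·(42.9/0.237)·(887·0.2825²/2) = 0.0434·181·35.4 = 278.1 Pa.
ΔP = 278.1 Pa = 0.278 kPa.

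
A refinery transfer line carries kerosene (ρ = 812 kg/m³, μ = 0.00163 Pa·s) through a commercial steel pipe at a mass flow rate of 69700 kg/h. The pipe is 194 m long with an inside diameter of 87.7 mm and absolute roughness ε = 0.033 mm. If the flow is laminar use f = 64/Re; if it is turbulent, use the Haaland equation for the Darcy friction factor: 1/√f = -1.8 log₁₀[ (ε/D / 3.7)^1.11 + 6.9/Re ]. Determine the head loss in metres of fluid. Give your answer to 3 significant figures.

ṁ = 69700 kg/h = 69700/3600 = 19.36 kg/s.
A = πD²/4 = π(0.0877)²/4 = 0.006041 m²; mean velocity V = ṁ/(ρA) = 19.36/(812 · 0.006041) = 3.947 m/s.
Reynolds number Re = ρVD/μ = 812 · 3.947 · 0.0877 / 0.00163 = 1.724e+05.
Re > 4000 → turbulent. Relative roughness ε/D = 3.3e-05/0.0877 = 0.000376. Haaland: 1/√f = -1.8 log₁₀[(0.000376/3.7)^1.11 + 6.9/1.724e+05] = -1.8 log₁₀[3.7e-05 + 4e-05] = 7.404, so f = 0.01824.
Darcy-Weisbach: ΔP = f(L/D)(ρV²/2) = 0.01824·(194/0.0877)·(812·3.947²/2) = 0.01824·2212·6326 = 2.552e+05 Pa.
Head loss h_f = ΔP/(ρg) = 2.552e+05/(812·9.81) = 32.0 m.

h_f ≈ 32.0 m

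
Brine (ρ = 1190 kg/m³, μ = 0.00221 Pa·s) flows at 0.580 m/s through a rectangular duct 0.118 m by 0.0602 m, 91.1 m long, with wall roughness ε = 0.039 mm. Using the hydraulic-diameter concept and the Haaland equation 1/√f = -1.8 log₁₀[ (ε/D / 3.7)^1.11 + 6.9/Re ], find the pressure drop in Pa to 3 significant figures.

Hydraulic diameter D_h = 4A/P = 4·(0.118·0.0602)/(2·(0.118+0.0602)) = 0.02841/0.3564 = 0.07973 m.
Re = ρVD_h/μ = 1190·0.58·0.07973/0.00221 = 2.49e+04.
ε/D_h = 3.9e-05/0.07973 = 0.000489; Haaland gives 1/√f = -1.8 log₁₀[4.95e-05+0.000277] = 6.275, so f = 0.0254.
ΔP = f(L/D_h)(ρV²/2) = 0.0254·91.1/0.07973·200.2 = 5809 Pa.

ΔP ≈ 5810 Pa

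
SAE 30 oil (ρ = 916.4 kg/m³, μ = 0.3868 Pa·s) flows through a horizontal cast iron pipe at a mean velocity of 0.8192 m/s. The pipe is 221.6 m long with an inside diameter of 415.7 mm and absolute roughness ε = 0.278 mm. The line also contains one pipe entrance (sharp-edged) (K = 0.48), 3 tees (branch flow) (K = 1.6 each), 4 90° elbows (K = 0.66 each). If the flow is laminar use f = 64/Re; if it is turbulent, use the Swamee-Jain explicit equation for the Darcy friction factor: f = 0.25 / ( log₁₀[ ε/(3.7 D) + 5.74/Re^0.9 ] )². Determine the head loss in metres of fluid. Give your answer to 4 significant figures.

h_f ≈ 1.717 m

Reynolds number Re = ρVD/μ = 916.4 · 0.8192 · 0.4157 / 0.387 = 806.8.
Re < 2300 → laminar flow, so f = 64/Re = 64/806.8 = 0.07933 (the turbulent correlation is not needed).
Total minor-loss coefficient ΣK = 1·0.48 + 3·1.6 + 4·0.66 = 7.92.
ΔP = [f·L/D + ΣK]·(ρV²/2) = [0.07933·221.6/0.4157 + 7.92]·(916.4·0.8192²/2) = [42.29 + 7.92]·307.5 = 1.544e+04 Pa.
Head loss h_f = ΔP/(ρg) = 1.544e+04/(916.4·9.81) = 1.717 m.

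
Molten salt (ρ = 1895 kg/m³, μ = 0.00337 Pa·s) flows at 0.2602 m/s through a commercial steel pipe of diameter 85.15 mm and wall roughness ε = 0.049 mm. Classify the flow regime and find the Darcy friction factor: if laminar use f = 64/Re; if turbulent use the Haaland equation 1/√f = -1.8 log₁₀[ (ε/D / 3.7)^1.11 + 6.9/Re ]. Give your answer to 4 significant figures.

Re = ρVD/μ = 1895·0.2602·0.08515/0.00337 = 1.246e+04.
Re > 4000 → turbulent. ε/D = 4.9e-05/0.08515 = 0.000575; Haaland: 1/√f = -1.8 log₁₀[5.93e-05 + 0.000554] = 5.782, so f = 0.02991.

f ≈ 0.02991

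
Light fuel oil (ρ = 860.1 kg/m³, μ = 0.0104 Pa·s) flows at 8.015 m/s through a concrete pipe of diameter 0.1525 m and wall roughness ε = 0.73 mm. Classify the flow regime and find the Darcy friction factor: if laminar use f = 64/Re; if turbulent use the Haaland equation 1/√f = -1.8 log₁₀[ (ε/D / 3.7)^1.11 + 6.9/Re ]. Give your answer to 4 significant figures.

Re = ρVD/μ = 860.1·8.015·0.1525/0.0104 = 1.011e+05.
Re > 4000 → turbulent. ε/D = 0.00073/0.1525 = 0.00479; Haaland: 1/√f = -1.8 log₁₀[0.000623 + 6.83e-05] = 5.689, so f = 0.0309.

f ≈ 0.03090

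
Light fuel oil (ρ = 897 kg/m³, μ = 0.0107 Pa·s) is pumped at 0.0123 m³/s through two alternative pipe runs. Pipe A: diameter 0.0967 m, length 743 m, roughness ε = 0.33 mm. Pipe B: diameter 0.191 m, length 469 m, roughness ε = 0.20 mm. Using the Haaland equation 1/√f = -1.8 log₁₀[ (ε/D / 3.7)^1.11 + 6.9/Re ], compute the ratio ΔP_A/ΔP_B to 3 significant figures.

ΔP_A/ΔP_B ≈ 45.2

Pipe A: V = Q/A = 0.0123/0.007344 = 1.675 m/s; Re = 1.358e+04; ε/D = 0.00341; Haaland → f = 0.03364; ΔP_A = f(L/D)(ρV²/2) = 3.252e+05 Pa.
Pipe B: V = Q/A = 0.0123/0.02865 = 0.4293 m/s; Re = 6874; ε/D = 0.00105; Haaland → f = 0.03544; ΔP_B = f(L/D)(ρV²/2) = 7192 Pa.
ΔP_A/ΔP_B = 3.252e+05/7192 = 45.2.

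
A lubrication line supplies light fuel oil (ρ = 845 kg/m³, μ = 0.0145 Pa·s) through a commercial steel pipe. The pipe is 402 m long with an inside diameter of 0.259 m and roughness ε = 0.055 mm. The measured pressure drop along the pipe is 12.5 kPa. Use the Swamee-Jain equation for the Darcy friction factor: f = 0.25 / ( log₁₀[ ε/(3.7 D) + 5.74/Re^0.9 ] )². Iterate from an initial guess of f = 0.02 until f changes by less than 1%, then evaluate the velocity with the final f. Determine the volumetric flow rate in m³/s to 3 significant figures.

Rearranging Darcy-Weisbach: V = √(2·ΔP·D/(f·L·ρ)). With ε/D = 5.5e-05/0.259 = 0.000212, iterate starting from f = 0.02:
  f = 0.02 → V = √(2·1.25e+04·0.259/(0.02·402·845)) = 0.9763 m/s; Re = ρVD/μ = 1.474e+04; f → 0.02837
  f = 0.02837 → V = 0.8198 m/s; Re = 1.237e+04; f → 0.02965
  f = 0.02965 → V = 0.8018 m/s; Re = 1.21e+04; f → 0.02982
Converged (Δf/f < 1%). With the final f = 0.02982: V = √(2·1.25e+04·0.259/(0.02982·402·845)) = 0.7996 m/s.
Q = V·A = 0.7996·(π/4·0.259²) = 0.04212 m³/s = 0.0421 m³/s.

Q ≈ 0.0421 m³/s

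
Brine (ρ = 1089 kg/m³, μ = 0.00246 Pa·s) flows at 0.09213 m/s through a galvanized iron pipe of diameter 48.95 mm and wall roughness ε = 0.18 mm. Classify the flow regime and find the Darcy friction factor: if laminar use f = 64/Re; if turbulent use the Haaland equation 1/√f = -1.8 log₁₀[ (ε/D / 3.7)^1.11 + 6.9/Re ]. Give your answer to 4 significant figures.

Re = ρVD/μ = 1089·0.09213·0.04895/0.00246 = 1996.
Re < 2300 → laminar, so f = 64/Re = 0.03206 (roughness is irrelevant in laminar flow).

f ≈ 0.03206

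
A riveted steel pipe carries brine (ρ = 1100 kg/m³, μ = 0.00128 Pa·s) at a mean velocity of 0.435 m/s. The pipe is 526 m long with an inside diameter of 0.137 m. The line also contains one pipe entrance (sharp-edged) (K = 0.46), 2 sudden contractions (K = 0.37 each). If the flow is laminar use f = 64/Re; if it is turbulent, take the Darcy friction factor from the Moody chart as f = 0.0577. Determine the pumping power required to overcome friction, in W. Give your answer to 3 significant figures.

P ≈ 149 W

Reynolds number Re = ρVD/μ = 1100 · 0.435 · 0.137 / 0.00128 = 5.121e+04.
Re > 4000 → turbulent; use the Moody-chart value f = 0.0577.
Total minor-loss coefficient ΣK = 1·0.46 + 2·0.37 = 1.2.
ΔP = [f·L/D + ΣK]·(ρV²/2) = [0.0577·526/0.137 + 1.2]·(1100·0.435²/2) = [221.5 + 1.2]·104.1 = 2.318e+04 Pa.
Q = V·A = 0.435·0.01474 = 0.006412 m³/s.
Pumping power P = QΔP = 0.006412·2.318e+04 = 148.6 W = 149 W.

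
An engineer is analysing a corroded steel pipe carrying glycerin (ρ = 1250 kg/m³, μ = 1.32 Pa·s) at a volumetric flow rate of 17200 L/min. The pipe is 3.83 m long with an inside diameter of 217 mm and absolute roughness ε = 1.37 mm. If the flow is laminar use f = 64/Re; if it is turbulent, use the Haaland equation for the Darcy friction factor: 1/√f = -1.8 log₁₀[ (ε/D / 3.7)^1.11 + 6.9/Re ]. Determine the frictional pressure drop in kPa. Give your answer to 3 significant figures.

Q = 17200 L/min = 17200/60000 = 0.2867 m³/s.
Cross-sectional area A = πD²/4 = π(0.217)²/4 = 0.03698 m²; mean velocity V = Q/A = 0.2867/0.03698 = 7.751 m/s.
Reynolds number Re = ρVD/μ = 1250 · 7.751 · 0.217 / 1.32 = 1593.
Re < 2300 → laminar flow, so f = 64/Re = 64/1593 = 0.04018 (the turbulent correlation is not needed).
Darcy-Weisbach: ΔP = f(L/D)(ρV²/2) = 0.04018·(3.83/0.217)·(1250·7.751²/2) = 0.04018·17.65·3.755e+04 = 2.663e+04 Pa.
ΔP = 2.663e+04 Pa = 26.6 kPa.

ΔP ≈ 26.6 kPa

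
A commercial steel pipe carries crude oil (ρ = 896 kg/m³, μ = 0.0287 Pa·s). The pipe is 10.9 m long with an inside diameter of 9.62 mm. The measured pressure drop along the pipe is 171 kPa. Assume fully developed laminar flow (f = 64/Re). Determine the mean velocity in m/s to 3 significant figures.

For laminar flow, f = 64/Re with Re = ρVD/μ, so Darcy-Weisbach reduces to ΔP = 32μLV/D². Solving for V: V = ΔP·D²/(32μL) = 1.71e+05·(0.00962)²/(32·0.0287·10.9) = 1.581 m/s.
Check: Re = ρVD/μ = 896·1.581·0.00962/0.0287 = 474.8 < 2300, so the laminar assumption holds.

V ≈ 1.58 m/s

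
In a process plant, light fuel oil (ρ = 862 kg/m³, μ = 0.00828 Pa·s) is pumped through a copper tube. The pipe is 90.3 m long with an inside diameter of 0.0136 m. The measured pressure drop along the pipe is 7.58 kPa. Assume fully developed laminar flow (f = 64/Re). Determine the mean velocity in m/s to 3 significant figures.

For laminar flow, f = 64/Re with Re = ρVD/μ, so Darcy-Weisbach reduces to ΔP = 32μLV/D². Solving for V: V = ΔP·D²/(32μL) = 7580·(0.0136)²/(32·0.00828·90.3) = 0.0586 m/s.
Check: Re = ρVD/μ = 862·0.0586·0.0136/0.00828 = 82.96 < 2300, so the laminar assumption holds.

V ≈ 0.0586 m/s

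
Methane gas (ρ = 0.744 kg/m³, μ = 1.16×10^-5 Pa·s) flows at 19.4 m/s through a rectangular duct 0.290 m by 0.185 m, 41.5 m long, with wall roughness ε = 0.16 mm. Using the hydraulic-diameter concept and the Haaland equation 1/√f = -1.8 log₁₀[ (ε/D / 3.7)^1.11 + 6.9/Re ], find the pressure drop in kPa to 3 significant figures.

ΔP ≈ 0.495 kPa

Hydraulic diameter D_h = 4A/P = 4·(0.29·0.185)/(2·(0.29+0.185)) = 0.2146/0.95 = 0.2259 m.
Re = ρVD_h/μ = 0.744·19.4·0.2259/1.16e-05 = 2.811e+05.
ε/D_h = 0.00016/0.2259 = 0.000708; Haaland gives 1/√f = -1.8 log₁₀[7.47e-05+2.45e-05] = 7.206, so f = 0.01926.
ΔP = f(L/D_h)(ρV²/2) = 0.01926·41.5/0.2259·140 = 495.3 Pa.
ΔP = 0.495 kPa.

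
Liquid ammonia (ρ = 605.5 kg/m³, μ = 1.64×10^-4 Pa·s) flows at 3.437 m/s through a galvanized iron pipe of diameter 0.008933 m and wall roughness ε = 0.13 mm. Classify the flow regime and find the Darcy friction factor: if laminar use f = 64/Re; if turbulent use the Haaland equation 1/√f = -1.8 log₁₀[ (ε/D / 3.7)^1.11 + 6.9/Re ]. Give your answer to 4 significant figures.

Re = ρVD/μ = 605.5·3.437·0.008933/0.000164 = 1.134e+05.
Re > 4000 → turbulent. ε/D = 0.00013/0.008933 = 0.0146; Haaland: 1/√f = -1.8 log₁₀[0.00214 + 6.09e-05] = 4.784, so f = 0.0437.

f ≈ 0.04370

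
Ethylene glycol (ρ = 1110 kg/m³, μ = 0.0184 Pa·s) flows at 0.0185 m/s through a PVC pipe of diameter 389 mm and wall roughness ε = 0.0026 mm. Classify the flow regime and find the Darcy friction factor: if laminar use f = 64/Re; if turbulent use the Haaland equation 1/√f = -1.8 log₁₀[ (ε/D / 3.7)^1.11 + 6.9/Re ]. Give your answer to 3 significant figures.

f ≈ 0.147

Re = ρVD/μ = 1110·0.0185·0.389/0.0184 = 434.1.
Re < 2300 → laminar, so f = 64/Re = 0.1474 (roughness is irrelevant in laminar flow).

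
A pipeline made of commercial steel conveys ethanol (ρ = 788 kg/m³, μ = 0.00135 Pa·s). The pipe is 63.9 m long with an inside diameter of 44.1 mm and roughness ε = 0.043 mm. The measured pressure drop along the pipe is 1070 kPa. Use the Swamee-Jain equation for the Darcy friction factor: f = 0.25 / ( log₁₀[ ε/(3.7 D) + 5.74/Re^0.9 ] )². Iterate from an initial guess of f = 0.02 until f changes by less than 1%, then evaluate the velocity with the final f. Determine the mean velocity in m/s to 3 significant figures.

Rearranging Darcy-Weisbach: V = √(2·ΔP·D/(f·L·ρ)). With ε/D = 4.3e-05/0.0441 = 0.000975, iterate starting from f = 0.02:
  f = 0.02 → V = √(2·1.07e+06·0.0441/(0.02·63.9·788)) = 9.68 m/s; Re = ρVD/μ = 2.492e+05; f → 0.02083
  f = 0.02083 → V = 9.485 m/s; Re = 2.442e+05; f → 0.02085
Converged (Δf/f < 1%). With the final f = 0.02085: V = √(2·1.07e+06·0.0441/(0.02085·63.9·788)) = 9.48 m/s.

V ≈ 9.48 m/s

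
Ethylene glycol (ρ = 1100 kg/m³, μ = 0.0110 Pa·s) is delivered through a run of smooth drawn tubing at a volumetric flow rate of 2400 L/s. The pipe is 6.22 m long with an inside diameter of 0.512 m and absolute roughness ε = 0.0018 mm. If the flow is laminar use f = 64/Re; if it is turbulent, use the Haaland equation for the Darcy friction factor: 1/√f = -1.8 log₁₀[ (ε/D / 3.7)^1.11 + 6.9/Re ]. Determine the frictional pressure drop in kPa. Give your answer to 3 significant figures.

ΔP ≈ 11.5 kPa

Q = 2400 L/s = 2400/1000 = 2.4 m³/s.
Cross-sectional area A = πD²/4 = π(0.512)²/4 = 0.2059 m²; mean velocity V = Q/A = 2.4/0.2059 = 11.66 m/s.
Reynolds number Re = ρVD/μ = 1100 · 11.66 · 0.512 / 0.011 = 5.968e+05.
Re > 4000 → turbulent. Relative roughness ε/D = 1.8e-06/0.512 = 3.52e-06. Haaland: 1/√f = -1.8 log₁₀[(3.52e-06/3.7)^1.11 + 6.9/5.968e+05] = -1.8 log₁₀[2.07e-07 + 1.16e-05] = 8.873, so f = 0.0127.
Darcy-Weisbach: ΔP = f(L/D)(ρV²/2) = 0.0127·(6.22/0.512)·(1100·11.66²/2) = 0.0127·12.15·7.474e+04 = 1.153e+04 Pa.
ΔP = 1.153e+04 Pa = 11.5 kPa.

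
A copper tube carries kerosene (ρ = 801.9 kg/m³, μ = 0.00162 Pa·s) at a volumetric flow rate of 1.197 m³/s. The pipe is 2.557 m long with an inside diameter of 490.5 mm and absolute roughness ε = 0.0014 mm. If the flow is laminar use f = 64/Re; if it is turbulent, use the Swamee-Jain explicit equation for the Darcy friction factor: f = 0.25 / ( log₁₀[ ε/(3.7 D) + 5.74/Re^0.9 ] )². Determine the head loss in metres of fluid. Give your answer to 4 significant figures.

h_f ≈ 0.1163 m

Cross-sectional area A = πD²/4 = π(0.4905)²/4 = 0.189 m²; mean velocity V = Q/A = 1.197/0.189 = 6.335 m/s.
Reynolds number Re = ρVD/μ = 801.9 · 6.335 · 0.4905 / 0.00162 = 1.538e+06.
Re > 4000 → turbulent. Relative roughness ε/D = 1.4e-06/0.4905 = 2.85e-06. Swamee-Jain: f = 0.25/(log₁₀[2.85e-06/3.7 + 5.74/1.538e+06^0.9])² = 0.25/(log₁₀[7.71e-07 + 1.55e-05])² = 0.25/(-4.788)² = 0.0109.
Darcy-Weisbach: ΔP = f(L/D)(ρV²/2) = 0.0109·(2.557/0.4905)·(801.9·6.335²/2) = 0.0109·5.213·1.609e+04 = 914.6 Pa.
Head loss h_f = ΔP/(ρg) = 914.6/(801.9·9.81) = 0.1163 m.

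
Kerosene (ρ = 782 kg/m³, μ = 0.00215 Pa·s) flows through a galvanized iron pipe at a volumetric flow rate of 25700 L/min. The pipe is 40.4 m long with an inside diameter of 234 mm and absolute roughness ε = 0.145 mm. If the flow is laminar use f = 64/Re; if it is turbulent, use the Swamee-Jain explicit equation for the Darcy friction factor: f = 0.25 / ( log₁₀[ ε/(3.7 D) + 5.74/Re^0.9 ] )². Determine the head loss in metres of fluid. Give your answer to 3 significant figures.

h_f ≈ 15.8 m

Q = 25700 L/min = 25700/60000 = 0.4283 m³/s.
Cross-sectional area A = πD²/4 = π(0.234)²/4 = 0.04301 m²; mean velocity V = Q/A = 0.4283/0.04301 = 9.96 m/s.
Reynolds number Re = ρVD/μ = 782 · 9.96 · 0.234 / 0.00215 = 8.477e+05.
Re > 4000 → turbulent. Relative roughness ε/D = 0.000145/0.234 = 0.00062. Swamee-Jain: f = 0.25/(log₁₀[0.00062/3.7 + 5.74/8.477e+05^0.9])² = 0.25/(log₁₀[0.000167 + 2.65e-05])² = 0.25/(-3.712)² = 0.01814.
Darcy-Weisbach: ΔP = f(L/D)(ρV²/2) = 0.01814·(40.4/0.234)·(782·9.96²/2) = 0.01814·172.6·3.879e+04 = 1.215e+05 Pa.
Head loss h_f = ΔP/(ρg) = 1.215e+05/(782·9.81) = 15.8 m.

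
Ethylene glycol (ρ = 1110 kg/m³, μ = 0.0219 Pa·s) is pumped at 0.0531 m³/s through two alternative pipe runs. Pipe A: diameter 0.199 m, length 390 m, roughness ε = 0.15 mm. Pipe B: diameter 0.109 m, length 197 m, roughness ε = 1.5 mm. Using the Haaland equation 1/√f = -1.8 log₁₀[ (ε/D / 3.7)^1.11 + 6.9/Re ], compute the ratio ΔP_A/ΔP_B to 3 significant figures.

Pipe A: V = Q/A = 0.0531/0.0311 = 1.707 m/s; Re = 1.722e+04; ε/D = 0.000754; Haaland → f = 0.02803; ΔP_A = f(L/D)(ρV²/2) = 8.887e+04 Pa.
Pipe B: V = Q/A = 0.0531/0.009331 = 5.691 m/s; Re = 3.144e+04; ε/D = 0.0138; Haaland → f = 0.04389; ΔP_B = f(L/D)(ρV²/2) = 1.426e+06 Pa.
ΔP_A/ΔP_B = 8.887e+04/1.426e+06 = 0.0623.

ΔP_A/ΔP_B ≈ 0.0623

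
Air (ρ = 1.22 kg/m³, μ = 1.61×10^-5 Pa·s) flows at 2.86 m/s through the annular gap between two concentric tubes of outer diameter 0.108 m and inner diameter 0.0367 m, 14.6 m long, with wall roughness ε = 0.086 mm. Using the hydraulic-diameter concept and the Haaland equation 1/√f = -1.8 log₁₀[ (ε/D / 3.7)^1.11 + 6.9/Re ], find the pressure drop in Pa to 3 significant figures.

Hydraulic diameter D_h = 4A/P = D_o - D_i = 0.108 - 0.0367 = 0.0713 m.
Re = ρVD_h/μ = 1.22·2.86·0.0713/1.61e-05 = 1.545e+04.
ε/D_h = 8.6e-05/0.0713 = 0.00121; Haaland gives 1/√f = -1.8 log₁₀[0.000135+0.000447] = 5.824, so f = 0.02948.
ΔP = f(L/D_h)(ρV²/2) = 0.02948·14.6/0.0713·4.99 = 30.12 Pa.

ΔP ≈ 30.1 Pa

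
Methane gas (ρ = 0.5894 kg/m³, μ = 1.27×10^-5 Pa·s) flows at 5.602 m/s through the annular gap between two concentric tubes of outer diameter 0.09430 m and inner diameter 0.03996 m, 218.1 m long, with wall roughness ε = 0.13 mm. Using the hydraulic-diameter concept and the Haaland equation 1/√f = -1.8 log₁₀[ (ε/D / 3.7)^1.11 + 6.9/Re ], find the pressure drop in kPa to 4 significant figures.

Hydraulic diameter D_h = 4A/P = D_o - D_i = 0.0943 - 0.03996 = 0.05434 m.
Re = ρVD_h/μ = 0.5894·5.602·0.05434/1.27e-05 = 1.413e+04.
ε/D_h = 0.00013/0.05434 = 0.00239; Haaland gives 1/√f = -1.8 log₁₀[0.000288+0.000488] = 5.598, so f = 0.03192.
ΔP = f(L/D_h)(ρV²/2) = 0.03192·218.1/0.05434·9.248 = 1185 Pa.
ΔP = 1.185 kPa.

ΔP ≈ 1.185 kPa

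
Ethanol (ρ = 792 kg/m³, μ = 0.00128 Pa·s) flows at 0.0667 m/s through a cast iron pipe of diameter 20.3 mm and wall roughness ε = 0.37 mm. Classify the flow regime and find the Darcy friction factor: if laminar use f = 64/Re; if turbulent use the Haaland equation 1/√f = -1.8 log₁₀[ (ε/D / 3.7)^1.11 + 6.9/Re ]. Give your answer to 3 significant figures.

f ≈ 0.0764

Re = ρVD/μ = 792·0.0667·0.0203/0.00128 = 837.8.
Re < 2300 → laminar, so f = 64/Re = 0.07639 (roughness is irrelevant in laminar flow).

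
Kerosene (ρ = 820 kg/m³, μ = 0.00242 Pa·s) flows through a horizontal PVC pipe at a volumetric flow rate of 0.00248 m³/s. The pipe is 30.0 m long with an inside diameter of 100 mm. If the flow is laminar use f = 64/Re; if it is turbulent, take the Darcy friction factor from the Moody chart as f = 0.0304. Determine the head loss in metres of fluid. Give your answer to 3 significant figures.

h_f ≈ 0.0463 m

Cross-sectional area A = πD²/4 = π(0.1)²/4 = 0.007854 m²; mean velocity V = Q/A = 0.00248/0.007854 = 0.3158 m/s.
Reynolds number Re = ρVD/μ = 820 · 0.3158 · 0.1 / 0.00242 = 1.07e+04.
Re > 4000 → turbulent; use the Moody-chart value f = 0.0304.
Darcy-Weisbach: ΔP = f(L/D)(ρV²/2) = 0.0304·(30/0.1)·(820·0.3158²/2) = 0.0304·300·40.88 = 372.8 Pa.
Head loss h_f = ΔP/(ρg) = 372.8/(820·9.81) = 0.0463 m.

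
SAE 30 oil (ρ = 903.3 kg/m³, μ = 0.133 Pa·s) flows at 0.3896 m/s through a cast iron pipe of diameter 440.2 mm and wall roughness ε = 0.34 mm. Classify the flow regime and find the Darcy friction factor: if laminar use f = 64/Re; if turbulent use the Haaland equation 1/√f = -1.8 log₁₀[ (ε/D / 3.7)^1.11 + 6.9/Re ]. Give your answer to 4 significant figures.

f ≈ 0.05495

Re = ρVD/μ = 903.3·0.3896·0.4402/0.133 = 1165.
Re < 2300 → laminar, so f = 64/Re = 0.05495 (roughness is irrelevant in laminar flow).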